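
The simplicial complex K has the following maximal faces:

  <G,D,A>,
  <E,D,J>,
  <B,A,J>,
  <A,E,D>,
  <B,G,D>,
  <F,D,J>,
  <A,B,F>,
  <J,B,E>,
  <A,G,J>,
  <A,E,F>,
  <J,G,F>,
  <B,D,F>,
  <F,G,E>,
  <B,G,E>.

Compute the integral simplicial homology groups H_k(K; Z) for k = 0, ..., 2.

H_0 ≅ Z,  H_1 ≅ Z^2,  H_2 ≅ Z.

K has 7 vertices, 21 edges, 14 triangles.
rank ∂_0 = 0, rank ∂_1 = 6 ⇒ b_0 = 7 − 0 − 6 = 1; all invariant factors of ∂_1 are 1 so no torsion. So H_0 = Z.
rank ∂_1 = 6, rank ∂_2 = 13 ⇒ b_1 = 21 − 6 − 13 = 2; all invariant factors of ∂_2 are 1 so no torsion. So H_1 = Z^2.
rank ∂_2 = 13, rank ∂_3 = 0 ⇒ b_2 = 14 − 13 − 0 = 1. So H_2 = Z.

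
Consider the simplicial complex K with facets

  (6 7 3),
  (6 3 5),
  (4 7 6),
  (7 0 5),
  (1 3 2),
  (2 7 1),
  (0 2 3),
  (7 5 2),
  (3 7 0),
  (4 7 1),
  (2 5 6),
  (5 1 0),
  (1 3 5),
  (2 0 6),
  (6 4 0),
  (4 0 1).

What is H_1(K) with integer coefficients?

K has 8 vertices, 24 edges, 16 triangles.
rank ∂_1 = 7, rank ∂_2 = 15 ⇒ b_1 = 24 − 7 − 15 = 2; all invariant factors of ∂_2 are 1 so no torsion. So H_1 ≅ Z^2.

H_1 = Z^2.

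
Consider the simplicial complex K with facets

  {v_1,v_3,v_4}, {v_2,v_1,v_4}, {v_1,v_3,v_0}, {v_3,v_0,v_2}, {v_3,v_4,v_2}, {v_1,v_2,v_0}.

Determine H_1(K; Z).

H_1 = 0.

We work with the vertex ordering v_0 < v_1 < v_2 < v_3 < v_4. The simplices of K, each written with vertices in increasing order, are:

  0-simplices (5): [v_0], [v_1], [v_2], [v_3], [v_4]
  1-simplices (9): [v_0,v_1], [v_0,v_2], [v_0,v_3], [v_1,v_2], [v_1,v_3], [v_1,v_4], [v_2,v_3], [v_2,v_4], [v_3,v_4]
  2-simplices (6): [v_0,v_1,v_2], [v_0,v_1,v_3], [v_0,v_2,v_3], [v_1,v_2,v_4], [v_1,v_3,v_4], [v_2,v_3,v_4]

giving chain groups C_0 ≅ Z^5, C_1 ≅ Z^9, C_2 ≅ Z^6.

∂_1: C_1 → C_0 sends each edge [p,q] (with p < q) to q − p.
The resulting 5×9 matrix has rank 4, and its Smith normal form has invariant factors (1,1,1,1).

Boundary ∂_2: C_2 → C_1 acts by ∂[p,q,r] = [q,r] − [p,r] + [p,q]. For instance
  ∂[v_2,v_3,v_4] = [v_3,v_4] − [v_2,v_4] + [v_2,v_3],
  ∂[v_0,v_2,v_3] = [v_2,v_3] − [v_0,v_3] + [v_0,v_2].
This gives a 9×6 integer matrix of rank 5; reducing to Smith normal form yields diagonal entries (1,1,1,1,1).

Now H_k = ker ∂_k / im ∂_{k+1}, so:

  H_1: rank ker ∂_1 − rank ∂_2 = (9 − 4) − 5 = 0, and the invariant factors of ∂_2 are all 1, so H_1 ≅ 0.

(K is a triangulation of the 2-sphere S^2.)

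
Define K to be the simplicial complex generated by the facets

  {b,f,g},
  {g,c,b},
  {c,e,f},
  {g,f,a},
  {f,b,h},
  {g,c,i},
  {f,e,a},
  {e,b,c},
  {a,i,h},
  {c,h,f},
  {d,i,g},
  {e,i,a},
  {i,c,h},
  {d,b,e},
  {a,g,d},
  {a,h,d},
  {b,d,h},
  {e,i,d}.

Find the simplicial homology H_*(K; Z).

H_0 ≅ Z,  H_1 ≅ Z ⊕ Z/2,  H_2 = 0.

Order the vertices as a < b < c < d < e < f < g < h < i. Listing each simplex with vertices in this order, K has dimension 2 with simplices:

  0-simplices (9): a, b, c, d, e, f, g, h, i
  1-simplices (27): ad, ae, af, ag, ah, ai, bc, bd, be, bf, bg, bh, ce, cf, cg, ch, ci, de, dg, dh, di, ef, ei, fg, fh, gi, hi
  2-simplices (18): adg, adh, aef, aei, afg, ahi, bce, bcg, bde, bdh, bfg, bfh, cef, cfh, cgi, chi, dei, dgi

Hence C_0 ≅ Z^9, C_1 ≅ Z^27, C_2 ≅ Z^18.

∂_1: C_1 → C_0 sends each edge [p,q] (with p < q) to q − p. For instance
  ∂ad = d − a.
This gives a 9×27 integer matrix of rank 8; reducing to Smith normal form yields diagonal entries (1,1,1,1,1,1,1,1).

Boundary ∂_2: C_2 → C_1 sends each 2-simplex [p,q,r] to [q,r] − [p,r] + [p,q]. For instance
  ∂dgi = gi − di + dg,
  ∂dei = ei − di + de.
This gives a 27×18 integer matrix of rank 18; reducing to Smith normal form yields diagonal entries (1,1,1,1,1,1,1,1,1,1,1,1,1,1,1,1,1,2).

From H_k ≅ ker(∂_k) / im(∂_{k+1}) we obtain:

  H_0: rank C_0 − rank ∂_1 = 9 − 8 = 1, and the invariant factors of ∂_1 are all 1, so H_0 ≅ Z.
  H_1: rank ker ∂_1 − rank ∂_2 = (27 − 8) − 18 = 1, and ∂_2 has invariant factor 2 > 1, so H_1 ≅ Z ⊕ Z/2.
  H_2: rank ker ∂_2 − rank ∂_3 = (18 − 18) − 0 = 0, and there is no ∂_3, so H_2 ≅ 0.

As a check, the Euler characteristic is 9 − 27 + 18 = 0, which agrees with 1 − 1 + 0 = 0.
(K is a triangulation of the Klein bottle.)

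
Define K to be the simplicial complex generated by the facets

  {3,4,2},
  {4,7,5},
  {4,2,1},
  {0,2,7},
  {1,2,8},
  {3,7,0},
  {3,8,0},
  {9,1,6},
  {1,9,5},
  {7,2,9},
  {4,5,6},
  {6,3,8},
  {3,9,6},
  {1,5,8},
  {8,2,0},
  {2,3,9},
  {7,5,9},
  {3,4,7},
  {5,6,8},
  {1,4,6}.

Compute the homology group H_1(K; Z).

K has 10 vertices, 30 edges, 20 triangles.
rank ∂_1 = 9, rank ∂_2 = 20 ⇒ b_1 = 30 − 9 − 20 = 1; ∂_2 has invariant factor(s) [2] giving torsion. So H_1 ≅ Z ⊕ Z/2Z.

H_1 = Z ⊕ Z/2Z.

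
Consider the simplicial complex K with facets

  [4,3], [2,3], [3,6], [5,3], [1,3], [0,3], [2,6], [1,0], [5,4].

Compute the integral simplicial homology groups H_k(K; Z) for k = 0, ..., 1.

H_0 = Z,  H_1 = Z^3.

Fix the vertex order 0 < 1 < 2 < 3 < 4 < 5 < 6 and write every simplex with vertices in increasing order. Then dim K = 1 and the simplices of K are:

  0-simplices (7): [0], [1], [2], [3], [4], [5], [6]
  1-simplices (9): [0,1], [0,3], [1,3], [2,3], [2,6], [3,4], [3,5], [3,6], [4,5]

so the chain groups are C_0 ≅ Z^7, C_1 ≅ Z^9.

Boundary ∂_1: C_1 → C_0 maps an edge to its endpoints' difference, ∂[p,q] = q − p. For instance
  ∂[4,5] = [5] − [4].
The resulting 7×9 matrix has rank 6, and its Smith normal form has invariant factors (1,1,1,1,1,1).

Now H_k = ker ∂_k / im ∂_{k+1}, so:

  H_0: rank C_0 − rank ∂_1 = 7 − 6 = 1, and the invariant factors of ∂_1 are all 1, so H_0 ≅ Z.
  H_1: rank ker ∂_1 − rank ∂_2 = (9 − 6) − 0 = 3, and there is no ∂_2, so H_1 ≅ Z^3.

As a check, the Euler characteristic is 7 − 9 = -2, which agrees with 1 − 3 = -2.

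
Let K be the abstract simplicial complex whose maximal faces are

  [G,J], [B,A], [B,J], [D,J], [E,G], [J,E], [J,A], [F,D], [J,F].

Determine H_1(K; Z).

H_1 = Z^3.

Fix the vertex order A < B < D < E < F < G < J and write every simplex with vertices in increasing order. Then dim K = 1 and the simplices of K are:

  0-simplices (7): A, B, D, E, F, G, J
  1-simplices (9): AB, AJ, BJ, DF, DJ, EG, EJ, FJ, GJ

so the chain groups are C_0 ≅ Z^7, C_1 ≅ Z^9.

Boundary ∂_1: C_1 → C_0 sends each edge [p,q] (with p < q) to q − p.
The 7×9 boundary matrix has rank 6 and Smith normal form diag(1,1,1,1,1,1).

Now H_k = ker ∂_k / im ∂_{k+1}, so:

  H_1: rank ker ∂_1 − rank ∂_2 = (9 − 6) − 0 = 3, and there is no ∂_2, so H_1 = Z^3.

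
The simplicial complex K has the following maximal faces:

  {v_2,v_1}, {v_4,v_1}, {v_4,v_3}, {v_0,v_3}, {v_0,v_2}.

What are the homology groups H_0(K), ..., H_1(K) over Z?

H_0 = Z,  H_1 = Z.

We work with the vertex ordering v_0 < v_1 < v_2 < v_3 < v_4. The simplices of K, each written with vertices in increasing order, are:

  0-simplices (5): [v_0], [v_1], [v_2], [v_3], [v_4]
  1-simplices (5): [v_0,v_2], [v_0,v_3], [v_1,v_2], [v_1,v_4], [v_3,v_4]

Hence C_0 ≅ Z^5, C_1 ≅ Z^5.

Boundary ∂_1: C_1 → C_0 sends each edge [p,q] (with p < q) to q − p. For instance
  ∂[v_1,v_2] = [v_2] − [v_1].
This gives a 5×5 integer matrix of rank 4; reducing to Smith normal form yields diagonal entries (1,1,1,1).

From H_k ≅ ker(∂_k) / im(∂_{k+1}) we obtain:

  H_0: rank C_0 − rank ∂_1 = 5 − 4 = 1, and the invariant factors of ∂_1 are all 1, so H_0 = Z.
  H_1: rank ker ∂_1 − rank ∂_2 = (5 − 4) − 0 = 1, and there is no ∂_2, so H_1 = Z.

As a check, the Euler characteristic is 5 − 5 = 0, which agrees with 1 − 1 = 0.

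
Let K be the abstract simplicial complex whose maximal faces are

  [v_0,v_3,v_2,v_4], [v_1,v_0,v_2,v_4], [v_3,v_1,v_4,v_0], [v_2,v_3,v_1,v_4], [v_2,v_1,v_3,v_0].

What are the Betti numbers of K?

b_0 = 1, b_1 = 0, b_2 = 0, b_3 = 1.

Order the vertices as v_0 < v_1 < v_2 < v_3 < v_4. Listing each simplex with vertices in this order, K has dimension 3 with simplices:

  0-simplices (5): [v_0], [v_1], [v_2], [v_3], [v_4]
  1-simplices (10): [v_0,v_1], [v_0,v_2], [v_0,v_3], [v_0,v_4], [v_1,v_2], [v_1,v_3], [v_1,v_4], [v_2,v_3], [v_2,v_4], [v_3,v_4]
  2-simplices (10): [v_0,v_1,v_2], [v_0,v_1,v_3], [v_0,v_1,v_4], [v_0,v_2,v_3], [v_0,v_2,v_4], [v_0,v_3,v_4], [v_1,v_2,v_3], [v_1,v_2,v_4], [v_1,v_3,v_4], [v_2,v_3,v_4]
  3-simplices (5): [v_0,v_1,v_2,v_3], [v_0,v_1,v_2,v_4], [v_0,v_1,v_3,v_4], [v_0,v_2,v_3,v_4], [v_1,v_2,v_3,v_4]

giving chain groups C_0 ≅ Z^5, C_1 ≅ Z^10, C_2 ≅ Z^10, C_3 ≅ Z^5.

Boundary ∂_1: C_1 → C_0 is given by ∂[p,q] = [q] − [p]. For instance
  ∂[v_1,v_3] = [v_3] − [v_1].
As a 5×10 matrix over Z this has rank 4, with invariant factors (1,1,1,1).

The boundary map ∂_2: C_2 → C_1 sends each 2-simplex [p,q,r] to [q,r] − [p,r] + [p,q]. For instance
  ∂[v_0,v_2,v_3] = [v_2,v_3] − [v_0,v_3] + [v_0,v_2],
  ∂[v_1,v_2,v_4] = [v_2,v_4] − [v_1,v_4] + [v_1,v_2].
The resulting 10×10 matrix has rank 6, and its Smith normal form has invariant factors (1,1,1,1,1,1).

Boundary ∂_3: C_3 → C_2 sends each 3-simplex σ to the alternating sum Σ_i (−1)^i (σ with its i-th vertex removed). For instance
  ∂[v_0,v_1,v_2,v_4] = [v_1,v_2,v_4] − [v_0,v_2,v_4] + [v_0,v_1,v_4] − [v_0,v_1,v_2],
  ∂[v_1,v_2,v_3,v_4] = [v_2,v_3,v_4] − [v_1,v_3,v_4] + [v_1,v_2,v_4] − [v_1,v_2,v_3].
The resulting 10×5 matrix has rank 4, and its Smith normal form has invariant factors (1,1,1,1).

Computing H_k = (kernel of ∂_k) / (image of ∂_{k+1}):

  H_0: rank C_0 − rank ∂_1 = 5 − 4 = 1, and the invariant factors of ∂_1 are all 1, so H_0 ≅ Z.
  H_1: rank ker ∂_1 − rank ∂_2 = (10 − 4) − 6 = 0, and the invariant factors of ∂_2 are all 1, so H_1 ≅ 0.
  H_2: rank ker ∂_2 − rank ∂_3 = (10 − 6) − 4 = 0, and the invariant factors of ∂_3 are all 1, so H_2 ≅ 0.
  H_3: rank ker ∂_3 − rank ∂_4 = (5 − 4) − 0 = 1, and there is no ∂_4, so H_3 ≅ Z.

(K is a triangulation of the 3-sphere S^3.)

Hence the Betti numbers are b_0 = 1, b_1 = 0, b_2 = 0, b_3 = 1.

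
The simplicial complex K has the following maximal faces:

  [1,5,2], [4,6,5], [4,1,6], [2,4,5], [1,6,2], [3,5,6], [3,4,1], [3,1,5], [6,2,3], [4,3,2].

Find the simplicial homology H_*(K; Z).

H_0 = Z,  H_1 = Z/2,  H_2 = 0.

Order the vertices as 1 < 2 < 3 < 4 < 5 < 6. Listing each simplex with vertices in this order, K has dimension 2 with simplices:

  0-simplices (6): [1], [2], [3], [4], [5], [6]
  1-simplices (15): [1,2], [1,3], [1,4], [1,5], [1,6], [2,3], [2,4], [2,5], [2,6], [3,4], [3,5], [3,6], [4,5], [4,6], [5,6]
  2-simplices (10): [1,2,5], [1,2,6], [1,3,4], [1,3,5], [1,4,6], [2,3,4], [2,3,6], [2,4,5], [3,5,6], [4,5,6]

so the chain groups are C_0 ≅ Z^6, C_1 ≅ Z^15, C_2 ≅ Z^10.

The boundary map ∂_1: C_1 → C_0 maps an edge to its endpoints' difference, ∂[p,q] = q − p. For instance
  ∂[1,5] = [5] − [1].
As a 6×15 matrix over Z this has rank 5, with invariant factors (1,1,1,1,1).

Boundary ∂_2: C_2 → C_1 maps a triangle to the signed sum of its edges. For instance
  ∂[1,4,6] = [4,6] − [1,6] + [1,4],
  ∂[1,3,4] = [3,4] − [1,4] + [1,3].
The 15×10 boundary matrix has rank 10 and Smith normal form diag(1,1,1,1,1,1,1,1,1,2).

Computing H_k = (kernel of ∂_k) / (image of ∂_{k+1}):

  H_0: rank C_0 − rank ∂_1 = 6 − 5 = 1, and the invariant factors of ∂_1 are all 1, so H_0 ≅ Z.
  H_1: rank ker ∂_1 − rank ∂_2 = (15 − 5) − 10 = 0, and ∂_2 has invariant factor 2 > 1, so H_1 ≅ Z/2.
  H_2: rank ker ∂_2 − rank ∂_3 = (10 − 10) − 0 = 0, and there is no ∂_3, so H_2 ≅ 0.

As a check, the Euler characteristic is 6 − 15 + 10 = 1, which agrees with 1 − 0 + 0 = 1.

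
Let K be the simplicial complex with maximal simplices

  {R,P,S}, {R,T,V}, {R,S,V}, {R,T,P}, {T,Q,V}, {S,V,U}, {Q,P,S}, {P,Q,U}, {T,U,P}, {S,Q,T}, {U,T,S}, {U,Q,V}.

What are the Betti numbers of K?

Take the total order P < Q < R < S < T < U < V on the vertex set. Then K (dimension 2) consists of the simplices:

  0-simplices (7): P, Q, R, S, T, U, V
  1-simplices (18): PQ, PR, PS, PT, PU, QS, QT, QU, QV, RS, RT, RV, ST, SU, SV, TU, TV, UV
  2-simplices (12): PQS, PQU, PRS, PRT, PTU, QST, QTV, QUV, RSV, RTV, STU, SUV

Hence C_0 ≅ Z^7, C_1 ≅ Z^18, C_2 ≅ Z^12.

∂_1: C_1 → C_0 sends each edge [p,q] (with p < q) to q − p. For instance
  ∂QT = T − Q.
This gives a 7×18 integer matrix of rank 6; reducing to Smith normal form yields diagonal entries (1,1,1,1,1,1).

Boundary ∂_2: C_2 → C_1 maps a triangle to the signed sum of its edges. For instance
  ∂QTV = TV − QV + QT,
  ∂QUV = UV − QV + QU.
The 18×12 boundary matrix has rank 12 and Smith normal form diag(1,1,1,1,1,1,1,1,1,1,1,2).

From H_k ≅ ker(∂_k) / im(∂_{k+1}) we obtain:

  H_0: rank C_0 − rank ∂_1 = 7 − 6 = 1, and the invariant factors of ∂_1 are all 1, so H_0 = Z.
  H_1: rank ker ∂_1 − rank ∂_2 = (18 − 6) − 12 = 0, and ∂_2 has invariant factor 2 > 1, so H_1 = Z/2Z.
  H_2: rank ker ∂_2 − rank ∂_3 = (12 − 12) − 0 = 0, and there is no ∂_3, so H_2 = 0.

Hence the Betti numbers are b_0 = 1, b_1 = 0, b_2 = 0.

b_0 = 1, b_1 = 0, b_2 = 0.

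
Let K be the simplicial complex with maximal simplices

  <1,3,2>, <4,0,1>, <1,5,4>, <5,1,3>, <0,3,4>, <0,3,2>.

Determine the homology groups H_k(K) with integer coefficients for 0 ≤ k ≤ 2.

H_0 = Z,  H_1 = Z,  H_2 = 0.

Order the vertices as 0 < 1 < 2 < 3 < 4 < 5. Listing each simplex with vertices in this order, K has dimension 2 with simplices:

  0-simplices (6): [0], [1], [2], [3], [4], [5]
  1-simplices (12): [0,1], [0,2], [0,3], [0,4], [1,2], [1,3], [1,4], [1,5], [2,3], [3,4], [3,5], [4,5]
  2-simplices (6): [0,1,4], [0,2,3], [0,3,4], [1,2,3], [1,3,5], [1,4,5]

giving chain groups C_0 ≅ Z^6, C_1 ≅ Z^12, C_2 ≅ Z^6.

∂_1: C_1 → C_0 sends each edge [p,q] (with p < q) to q − p. For instance
  ∂[4,5] = [5] − [4].
As a 6×12 matrix over Z this has rank 5, with invariant factors (1,1,1,1,1).

Boundary ∂_2: C_2 → C_1 acts by ∂[p,q,r] = [q,r] − [p,r] + [p,q]. For instance
  ∂[0,2,3] = [2,3] − [0,3] + [0,2],
  ∂[1,3,5] = [3,5] − [1,5] + [1,3].
The 12×6 boundary matrix has rank 6 and Smith normal form diag(1,1,1,1,1,1).

Now H_k = ker ∂_k / im ∂_{k+1}, so:

  H_0: rank C_0 − rank ∂_1 = 6 − 5 = 1, and the invariant factors of ∂_1 are all 1, so H_0 = Z.
  H_1: rank ker ∂_1 − rank ∂_2 = (12 − 5) − 6 = 1, and the invariant factors of ∂_2 are all 1, so H_1 = Z.
  H_2: rank ker ∂_2 − rank ∂_3 = (6 − 6) − 0 = 0, and there is no ∂_3, so H_2 = 0.

As a check, the Euler characteristic is 6 − 12 + 6 = 0, which agrees with 1 − 1 + 0 = 0.
(K is a triangulation of the cylinder S^1 x I.)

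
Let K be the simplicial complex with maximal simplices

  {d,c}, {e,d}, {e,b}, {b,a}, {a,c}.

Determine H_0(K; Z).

H_0 ≅ Z.

We work with the vertex ordering a < b < c < d < e. The simplices of K, each written with vertices in increasing order, are:

  0-simplices (5): a, b, c, d, e
  1-simplices (5): ab, ac, be, cd, de

Hence C_0 ≅ Z^5, C_1 ≅ Z^5.

∂_1: C_1 → C_0 sends each edge [p,q] (with p < q) to q − p.
This gives a 5×5 integer matrix of rank 4; reducing to Smith normal form yields diagonal entries (1,1,1,1).

Computing H_k = (kernel of ∂_k) / (image of ∂_{k+1}):

  H_0: rank C_0 − rank ∂_1 = 5 − 4 = 1, and the invariant factors of ∂_1 are all 1, so H_0 = Z.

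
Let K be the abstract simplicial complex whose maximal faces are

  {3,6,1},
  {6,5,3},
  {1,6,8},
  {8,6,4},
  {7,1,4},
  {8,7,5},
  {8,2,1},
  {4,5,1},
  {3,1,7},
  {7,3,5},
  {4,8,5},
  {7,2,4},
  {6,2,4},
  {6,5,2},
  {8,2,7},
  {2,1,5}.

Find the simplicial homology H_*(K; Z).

Take the total order 1 < 2 < 3 < 4 < 5 < 6 < 7 < 8 on the vertex set. Then K (dimension 2) consists of the simplices:

  0-simplices (8): [1], [2], [3], [4], [5], [6], [7], [8]
  1-simplices (24): (24 of them)
  2-simplices (16): [1,2,5], [1,2,8], [1,3,6], [1,3,7], [1,4,5], [1,4,7], [1,6,8], [2,4,6], [2,4,7], [2,5,6], [2,7,8], [3,5,6], [3,5,7], [4,5,8], [4,6,8], [5,7,8]

Hence C_0 ≅ Z^8, C_1 ≅ Z^24, C_2 ≅ Z^16.

Boundary ∂_1: C_1 → C_0 is given by ∂[p,q] = [q] − [p]. For instance
  ∂[1,3] = [3] − [1].
This gives a 8×24 integer matrix of rank 7; reducing to Smith normal form yields diagonal entries (1,1,1,1,1,1,1).

∂_2: C_2 → C_1 maps a triangle to the signed sum of its edges. For instance
  ∂[1,2,5] = [2,5] − [1,5] + [1,2],
  ∂[1,6,8] = [6,8] − [1,8] + [1,6].
This gives a 24×16 integer matrix of rank 15; reducing to Smith normal form yields diagonal entries (1,1,1,1,1,1,1,1,1,1,1,1,1,1,1).

From H_k ≅ ker(∂_k) / im(∂_{k+1}) we obtain:

  H_0: rank C_0 − rank ∂_1 = 8 − 7 = 1, and the invariant factors of ∂_1 are all 1, so H_0 = Z.
  H_1: rank ker ∂_1 − rank ∂_2 = (24 − 7) − 15 = 2, and the invariant factors of ∂_2 are all 1, so H_1 = Z^2.
  H_2: rank ker ∂_2 − rank ∂_3 = (16 − 15) − 0 = 1, and there is no ∂_3, so H_2 = Z.

As a check, the Euler characteristic is 8 − 24 + 16 = 0, which agrees with 1 − 2 + 1 = 0.
(K is a triangulation of the torus T^2.)

H_0 ≅ Z,  H_1 ≅ Z^2,  H_2 ≅ Z.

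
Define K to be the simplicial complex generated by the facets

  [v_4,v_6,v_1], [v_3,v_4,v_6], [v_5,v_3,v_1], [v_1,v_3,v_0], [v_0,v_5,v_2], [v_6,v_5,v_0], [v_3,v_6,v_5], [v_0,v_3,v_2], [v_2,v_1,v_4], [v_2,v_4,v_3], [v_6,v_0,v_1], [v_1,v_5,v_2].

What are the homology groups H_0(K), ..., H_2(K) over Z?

Take the total order v_0 < v_1 < v_2 < v_3 < v_4 < v_5 < v_6 on the vertex set. Then K (dimension 2) consists of the simplices:

  0-simplices (7): [v_0], [v_1], [v_2], [v_3], [v_4], [v_5], [v_6]
  1-simplices (18): (18 of them)
  2-simplices (12): (12 of them)

Hence C_0 ≅ Z^7, C_1 ≅ Z^18, C_2 ≅ Z^12.

∂_1: C_1 → C_0 sends each edge [p,q] (with p < q) to q − p.
This gives a 7×18 integer matrix of rank 6; reducing to Smith normal form yields diagonal entries (1,1,1,1,1,1).

∂_2: C_2 → C_1 maps a triangle to the signed sum of its edges. For instance
  ∂[v_0,v_1,v_3] = [v_1,v_3] − [v_0,v_3] + [v_0,v_1],
  ∂[v_0,v_2,v_3] = [v_2,v_3] − [v_0,v_3] + [v_0,v_2].
The resulting 18×12 matrix has rank 12, and its Smith normal form has invariant factors (1,1,1,1,1,1,1,1,1,1,1,2).

Computing H_k = (kernel of ∂_k) / (image of ∂_{k+1}):

  H_0: rank C_0 − rank ∂_1 = 7 − 6 = 1, and the invariant factors of ∂_1 are all 1, so H_0 ≅ Z.
  H_1: rank ker ∂_1 − rank ∂_2 = (18 − 6) − 12 = 0, and ∂_2 has invariant factor 2 > 1, so H_1 ≅ Z/2.
  H_2: rank ker ∂_2 − rank ∂_3 = (12 − 12) − 0 = 0, and there is no ∂_3, so H_2 ≅ 0.

H_0 = Z,  H_1 = Z/2,  H_2 = 0.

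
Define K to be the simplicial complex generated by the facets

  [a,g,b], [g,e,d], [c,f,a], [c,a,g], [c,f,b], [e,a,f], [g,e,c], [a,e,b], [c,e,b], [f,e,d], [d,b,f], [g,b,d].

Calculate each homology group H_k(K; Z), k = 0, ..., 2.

H_0 = Z,  H_1 = Z/2,  H_2 = 0.

We work with the vertex ordering a < b < c < d < e < f < g. The simplices of K, each written with vertices in increasing order, are:

  0-simplices (7): a, b, c, d, e, f, g
  1-simplices (18): ab, ac, ae, af, ag, bc, bd, be, bf, bg, ce, cf, cg, de, df, dg, ef, eg
  2-simplices (12): abe, abg, acf, acg, aef, bce, bcf, bdf, bdg, ceg, def, deg

giving chain groups C_0 ≅ Z^7, C_1 ≅ Z^18, C_2 ≅ Z^12.

∂_1: C_1 → C_0 maps an edge to its endpoints' difference, ∂[p,q] = q − p.
The resulting 7×18 matrix has rank 6, and its Smith normal form has invariant factors (1,1,1,1,1,1).

The boundary map ∂_2: C_2 → C_1 sends each 2-simplex [p,q,r] to [q,r] − [p,r] + [p,q]. For instance
  ∂acf = cf − af + ac,
  ∂bce = ce − be + bc.
As a 18×12 matrix over Z this has rank 12, with invariant factors (1,1,1,1,1,1,1,1,1,1,1,2).

Computing H_k = (kernel of ∂_k) / (image of ∂_{k+1}):

  H_0: rank C_0 − rank ∂_1 = 7 − 6 = 1, and the invariant factors of ∂_1 are all 1, so H_0 = Z.
  H_1: rank ker ∂_1 − rank ∂_2 = (18 − 6) − 12 = 0, and ∂_2 has invariant factor 2 > 1, so H_1 = Z/2.
  H_2: rank ker ∂_2 − rank ∂_3 = (12 − 12) − 0 = 0, and there is no ∂_3, so H_2 = 0.

(K is a triangulation of the real projective plane RP^2.)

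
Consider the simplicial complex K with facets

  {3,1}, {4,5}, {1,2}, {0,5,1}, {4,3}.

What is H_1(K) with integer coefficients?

H_1 ≅ Z.

Fix the vertex order 0 < 1 < 2 < 3 < 4 < 5 and write every simplex with vertices in increasing order. Then dim K = 2 and the simplices of K are:

  0-simplices (6): [0], [1], [2], [3], [4], [5]
  1-simplices (7): [0,1], [0,5], [1,2], [1,3], [1,5], [3,4], [4,5]
  2-simplices (1): [0,1,5]

giving chain groups C_0 ≅ Z^6, C_1 ≅ Z^7, C_2 ≅ Z^1.

The boundary map ∂_1: C_1 → C_0 maps an edge to its endpoints' difference, ∂[p,q] = q − p. For instance
  ∂[0,1] = [1] − [0].
This gives a 6×7 integer matrix of rank 5; reducing to Smith normal form yields diagonal entries (1,1,1,1,1).

The boundary map ∂_2: C_2 → C_1 acts by ∂[p,q,r] = [q,r] − [p,r] + [p,q]. For instance
  ∂[0,1,5] = [1,5] − [0,5] + [0,1].
The resulting 7×1 matrix has rank 1, and its Smith normal form has invariant factors (1).

Computing H_k = (kernel of ∂_k) / (image of ∂_{k+1}):

  H_1: rank ker ∂_1 − rank ∂_2 = (7 − 5) − 1 = 1, and the invariant factors of ∂_2 are all 1, so H_1 = Z.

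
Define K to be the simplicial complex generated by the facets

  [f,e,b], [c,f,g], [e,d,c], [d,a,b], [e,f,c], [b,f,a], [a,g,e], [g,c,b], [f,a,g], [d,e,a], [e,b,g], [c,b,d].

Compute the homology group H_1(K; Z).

Take the total order a < b < c < d < e < f < g on the vertex set. Then K (dimension 2) consists of the simplices:

  0-simplices (7): a, b, c, d, e, f, g
  1-simplices (18): ab, ad, ae, af, ag, bc, bd, be, bf, bg, cd, ce, cf, cg, de, ef, eg, fg
  2-simplices (12): abd, abf, ade, aeg, afg, bcd, bcg, bef, beg, cde, cef, cfg

giving chain groups C_0 ≅ Z^7, C_1 ≅ Z^18, C_2 ≅ Z^12.

The boundary map ∂_1: C_1 → C_0 maps an edge to its endpoints' difference, ∂[p,q] = q − p.
The 7×18 boundary matrix has rank 6 and Smith normal form diag(1,1,1,1,1,1).

∂_2: C_2 → C_1 sends each 2-simplex [p,q,r] to [q,r] − [p,r] + [p,q]. For instance
  ∂cde = de − ce + cd,
  ∂abd = bd − ad + ab.
The resulting 18×12 matrix has rank 12, and its Smith normal form has invariant factors (1,1,1,1,1,1,1,1,1,1,1,2).

Reading off H_k = ker ∂_k / im ∂_{k+1}:

  H_1: rank ker ∂_1 − rank ∂_2 = (18 − 6) − 12 = 0, and ∂_2 has invariant factor 2 > 1, so H_1 = Z/2.

(K is a triangulation of the real projective plane RP^2.)

H_1 ≅ Z/2.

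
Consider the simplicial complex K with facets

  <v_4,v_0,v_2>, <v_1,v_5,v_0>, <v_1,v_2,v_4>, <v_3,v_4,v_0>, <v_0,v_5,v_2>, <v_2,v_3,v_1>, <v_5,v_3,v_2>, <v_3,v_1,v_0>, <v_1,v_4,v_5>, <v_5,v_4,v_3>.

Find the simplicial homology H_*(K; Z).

We work with the vertex ordering v_0 < v_1 < v_2 < v_3 < v_4 < v_5. The simplices of K, each written with vertices in increasing order, are:

  0-simplices (6): [v_0], [v_1], [v_2], [v_3], [v_4], [v_5]
  1-simplices (15): (15 of them)
  2-simplices (10): [v_0,v_1,v_3], [v_0,v_1,v_5], [v_0,v_2,v_4], [v_0,v_2,v_5], [v_0,v_3,v_4], [v_1,v_2,v_3], [v_1,v_2,v_4], [v_1,v_4,v_5], [v_2,v_3,v_5], [v_3,v_4,v_5]

so the chain groups are C_0 ≅ Z^6, C_1 ≅ Z^15, C_2 ≅ Z^10.

Boundary ∂_1: C_1 → C_0 sends each edge [p,q] (with p < q) to q − p. For instance
  ∂[v_1,v_2] = [v_2] − [v_1].
The resulting 6×15 matrix has rank 5, and its Smith normal form has invariant factors (1,1,1,1,1).

∂_2: C_2 → C_1 maps a triangle to the signed sum of its edges. For instance
  ∂[v_0,v_2,v_5] = [v_2,v_5] − [v_0,v_5] + [v_0,v_2],
  ∂[v_1,v_2,v_3] = [v_2,v_3] − [v_1,v_3] + [v_1,v_2].
The 15×10 boundary matrix has rank 10 and Smith normal form diag(1,1,1,1,1,1,1,1,1,2).

Computing H_k = (kernel of ∂_k) / (image of ∂_{k+1}):

  H_0: rank C_0 − rank ∂_1 = 6 − 5 = 1, and the invariant factors of ∂_1 are all 1, so H_0 = Z.
  H_1: rank ker ∂_1 − rank ∂_2 = (15 − 5) − 10 = 0, and ∂_2 has invariant factor 2 > 1, so H_1 = Z/2Z.
  H_2: rank ker ∂_2 − rank ∂_3 = (10 − 10) − 0 = 0, and there is no ∂_3, so H_2 = 0.

H_0 = Z,  H_1 = Z/2Z,  H_2 = 0.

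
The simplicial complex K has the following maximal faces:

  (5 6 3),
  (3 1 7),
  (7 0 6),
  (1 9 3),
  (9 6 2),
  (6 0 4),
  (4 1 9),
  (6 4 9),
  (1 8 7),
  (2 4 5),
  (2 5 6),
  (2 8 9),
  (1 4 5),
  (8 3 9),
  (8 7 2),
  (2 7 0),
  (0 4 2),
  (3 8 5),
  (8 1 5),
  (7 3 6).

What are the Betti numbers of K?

K has 10 vertices, 30 edges, 20 triangles.
rank ∂_0 = 0, rank ∂_1 = 9 ⇒ b_0 = 10 − 0 − 9 = 1; all invariant factors of ∂_1 are 1 so no torsion. So H_0 ≅ Z.
rank ∂_1 = 9, rank ∂_2 = 20 ⇒ b_1 = 30 − 9 − 20 = 1; ∂_2 has invariant factor(s) [2] giving torsion. So H_1 ≅ Z × Z/2.
rank ∂_2 = 20, rank ∂_3 = 0 ⇒ b_2 = 20 − 20 − 0 = 0. So H_2 ≅ 0.

b_0 = 1, b_1 = 1, b_2 = 0.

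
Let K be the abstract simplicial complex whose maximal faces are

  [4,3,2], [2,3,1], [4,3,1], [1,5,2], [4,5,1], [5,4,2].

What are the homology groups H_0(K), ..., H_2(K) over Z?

H_0 = Z,  H_1 = 0,  H_2 = Z.

Fix the vertex order 1 < 2 < 3 < 4 < 5 and write every simplex with vertices in increasing order. Then dim K = 2 and the simplices of K are:

  0-simplices (5): [1], [2], [3], [4], [5]
  1-simplices (9): [1,2], [1,3], [1,4], [1,5], [2,3], [2,4], [2,5], [3,4], [4,5]
  2-simplices (6): [1,2,3], [1,2,5], [1,3,4], [1,4,5], [2,3,4], [2,4,5]

giving chain groups C_0 ≅ Z^5, C_1 ≅ Z^9, C_2 ≅ Z^6.

Boundary ∂_1: C_1 → C_0 sends each edge [p,q] (with p < q) to q − p.
The resulting 5×9 matrix has rank 4, and its Smith normal form has invariant factors (1,1,1,1).

Boundary ∂_2: C_2 → C_1 maps a triangle to the signed sum of its edges. For instance
  ∂[2,4,5] = [4,5] − [2,5] + [2,4],
  ∂[1,4,5] = [4,5] − [1,5] + [1,4].
The resulting 9×6 matrix has rank 5, and its Smith normal form has invariant factors (1,1,1,1,1).

Reading off H_k = ker ∂_k / im ∂_{k+1}:

  H_0: rank C_0 − rank ∂_1 = 5 − 4 = 1, and the invariant factors of ∂_1 are all 1, so H_0 ≅ Z.
  H_1: rank ker ∂_1 − rank ∂_2 = (9 − 4) − 5 = 0, and the invariant factors of ∂_2 are all 1, so H_1 ≅ 0.
  H_2: rank ker ∂_2 − rank ∂_3 = (6 − 5) − 0 = 1, and there is no ∂_3, so H_2 ≅ Z.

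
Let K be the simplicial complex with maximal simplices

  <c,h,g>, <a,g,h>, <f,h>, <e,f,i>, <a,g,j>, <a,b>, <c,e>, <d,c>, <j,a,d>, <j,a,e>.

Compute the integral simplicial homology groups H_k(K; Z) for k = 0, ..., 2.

H_0 = Z,  H_1 = Z^3,  H_2 = 0.

Take the total order a < b < c < d < e < f < g < h < i < j on the vertex set. Then K (dimension 2) consists of the simplices:

  0-simplices (10): a, b, c, d, e, f, g, h, i, j
  1-simplices (18): ab, ad, ae, ag, ah, aj, cd, ce, cg, ch, dj, ef, ei, ej, fh, fi, gh, gj
  2-simplices (6): adj, aej, agh, agj, cgh, efi

so the chain groups are C_0 ≅ Z^10, C_1 ≅ Z^18, C_2 ≅ Z^6.

Boundary ∂_1: C_1 → C_0 sends each edge [p,q] (with p < q) to q − p.
The 10×18 boundary matrix has rank 9 and Smith normal form diag(1,1,1,1,1,1,1,1,1).

Boundary ∂_2: C_2 → C_1 sends each 2-simplex [p,q,r] to [q,r] − [p,r] + [p,q]. For instance
  ∂aej = ej − aj + ae,
  ∂adj = dj − aj + ad.
The resulting 18×6 matrix has rank 6, and its Smith normal form has invariant factors (1,1,1,1,1,1).

Now H_k = ker ∂_k / im ∂_{k+1}, so:

  H_0: rank C_0 − rank ∂_1 = 10 − 9 = 1, and the invariant factors of ∂_1 are all 1, so H_0 = Z.
  H_1: rank ker ∂_1 − rank ∂_2 = (18 − 9) − 6 = 3, and the invariant factors of ∂_2 are all 1, so H_1 = Z^3.
  H_2: rank ker ∂_2 − rank ∂_3 = (6 − 6) − 0 = 0, and there is no ∂_3, so H_2 = 0.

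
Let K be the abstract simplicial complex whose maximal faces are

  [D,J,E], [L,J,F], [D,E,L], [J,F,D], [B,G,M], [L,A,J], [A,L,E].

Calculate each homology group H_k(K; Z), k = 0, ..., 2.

H_0 ≅ Z^2,  H_1 ≅ Z,  H_2 = 0.

Fix the vertex order A < B < D < E < F < G < J < L < M and write every simplex with vertices in increasing order. Then dim K = 2 and the simplices of K are:

  0-simplices (9): A, B, D, E, F, G, J, L, M
  1-simplices (15): AE, AJ, AL, BG, BM, DE, DF, DJ, DL, EJ, EL, FJ, FL, GM, JL
  2-simplices (7): AEL, AJL, BGM, DEJ, DEL, DFJ, FJL

Hence C_0 ≅ Z^9, C_1 ≅ Z^15, C_2 ≅ Z^7.

The boundary map ∂_1: C_1 → C_0 maps an edge to its endpoints' difference, ∂[p,q] = q − p. For instance
  ∂JL = L − J.
As a 9×15 matrix over Z this has rank 7, with invariant factors (1,1,1,1,1,1,1).

Boundary ∂_2: C_2 → C_1 acts by ∂[p,q,r] = [q,r] − [p,r] + [p,q]. For instance
  ∂BGM = GM − BM + BG,
  ∂FJL = JL − FL + FJ.
This gives a 15×7 integer matrix of rank 7; reducing to Smith normal form yields diagonal entries (1,1,1,1,1,1,1).

Reading off H_k = ker ∂_k / im ∂_{k+1}:

  H_0: rank C_0 − rank ∂_1 = 9 − 7 = 2, and the invariant factors of ∂_1 are all 1, so H_0 = Z^2.
  H_1: rank ker ∂_1 − rank ∂_2 = (15 − 7) − 7 = 1, and the invariant factors of ∂_2 are all 1, so H_1 = Z.
  H_2: rank ker ∂_2 − rank ∂_3 = (7 − 7) − 0 = 0, and there is no ∂_3, so H_2 = 0.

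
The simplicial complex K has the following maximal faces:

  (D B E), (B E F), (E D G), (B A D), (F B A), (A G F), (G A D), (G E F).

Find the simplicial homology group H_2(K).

Take the total order A < B < D < E < F < G on the vertex set. Then K (dimension 2) consists of the simplices:

  0-simplices (6): A, B, D, E, F, G
  1-simplices (12): AB, AD, AF, AG, BD, BE, BF, DE, DG, EF, EG, FG
  2-simplices (8): ABD, ABF, ADG, AFG, BDE, BEF, DEG, EFG

giving chain groups C_0 ≅ Z^6, C_1 ≅ Z^12, C_2 ≅ Z^8.

The boundary map ∂_1: C_1 → C_0 is given by ∂[p,q] = [q] − [p]. For instance
  ∂AD = D − A.
This gives a 6×12 integer matrix of rank 5; reducing to Smith normal form yields diagonal entries (1,1,1,1,1).

Boundary ∂_2: C_2 → C_1 maps a triangle to the signed sum of its edges. For instance
  ∂AFG = FG − AG + AF,
  ∂DEG = EG − DG + DE.
As a 12×8 matrix over Z this has rank 7, with invariant factors (1,1,1,1,1,1,1).

Reading off H_k = ker ∂_k / im ∂_{k+1}:

  H_2: rank ker ∂_2 − rank ∂_3 = (8 − 7) − 0 = 1, and there is no ∂_3, so H_2 ≅ Z.

H_2 ≅ Z.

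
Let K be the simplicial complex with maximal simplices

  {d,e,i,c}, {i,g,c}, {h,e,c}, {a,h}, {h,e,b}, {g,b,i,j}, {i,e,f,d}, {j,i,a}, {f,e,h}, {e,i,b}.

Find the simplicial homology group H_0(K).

H_0 ≅ Z.

We work with the vertex ordering a < b < c < d < e < f < g < h < i < j. The simplices of K, each written with vertices in increasing order, are:

  0-simplices (10): a, b, c, d, e, f, g, h, i, j
  1-simplices (24): ah, ai, aj, be, bg, bh, bi, bj, cd, ce, cg, ch, ci, de, df, di, ef, eh, ei, fh, fi, gi, gj, ij
  2-simplices (17): aij, beh, bei, bgi, bgj, bij, cde, cdi, ceh, cei, cgi, def, dei, dfi, efh, efi, gij
  3-simplices (3): bgij, cdei, defi

Hence C_0 ≅ Z^10, C_1 ≅ Z^24, C_2 ≅ Z^17, C_3 ≅ Z^3.

The boundary map ∂_1: C_1 → C_0 is given by ∂[p,q] = [q] − [p].
The resulting 10×24 matrix has rank 9, and its Smith normal form has invariant factors (1,1,1,1,1,1,1,1,1).

∂_2: C_2 → C_1 maps a triangle to the signed sum of its edges. For instance
  ∂cdi = di − ci + cd,
  ∂cde = de − ce + cd.
The 24×17 boundary matrix has rank 14 and Smith normal form diag(1,1,1,1,1,1,1,1,1,1,1,1,1,1).

∂_3: C_3 → C_2 sends each 3-simplex σ to the alternating sum Σ_i (−1)^i (σ with its i-th vertex removed). For instance
  ∂defi = efi − dfi + dei − def,
  ∂bgij = gij − bij + bgj − bgi.
As a 17×3 matrix over Z this has rank 3, with invariant factors (1,1,1).

Reading off H_k = ker ∂_k / im ∂_{k+1}:

  H_0: rank C_0 − rank ∂_1 = 10 − 9 = 1, and the invariant factors of ∂_1 are all 1, so H_0 = Z.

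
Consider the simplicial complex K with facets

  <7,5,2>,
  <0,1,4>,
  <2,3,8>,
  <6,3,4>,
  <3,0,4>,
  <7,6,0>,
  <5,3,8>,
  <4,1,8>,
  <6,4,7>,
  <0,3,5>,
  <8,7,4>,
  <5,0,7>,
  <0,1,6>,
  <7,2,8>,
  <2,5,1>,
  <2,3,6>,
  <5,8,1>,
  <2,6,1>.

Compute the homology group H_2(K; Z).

Fix the vertex order 0 < 1 < 2 < 3 < 4 < 5 < 6 < 7 < 8 and write every simplex with vertices in increasing order. Then dim K = 2 and the simplices of K are:

  0-simplices (9): [0], [1], [2], [3], [4], [5], [6], [7], [8]
  1-simplices (27): (27 of them)
  2-simplices (18): [0,1,4], [0,1,6], [0,3,4], [0,3,5], [0,5,7], [0,6,7], [1,2,5], [1,2,6], [1,4,8], [1,5,8], [2,3,6], [2,3,8], [2,5,7], [2,7,8], [3,4,6], [3,5,8], [4,6,7], [4,7,8]

giving chain groups C_0 ≅ Z^9, C_1 ≅ Z^27, C_2 ≅ Z^18.

∂_1: C_1 → C_0 is given by ∂[p,q] = [q] − [p]. For instance
  ∂[2,7] = [7] − [2].
This gives a 9×27 integer matrix of rank 8; reducing to Smith normal form yields diagonal entries (1,1,1,1,1,1,1,1).

∂_2: C_2 → C_1 acts by ∂[p,q,r] = [q,r] − [p,r] + [p,q]. For instance
  ∂[3,4,6] = [4,6] − [3,6] + [3,4],
  ∂[1,5,8] = [5,8] − [1,8] + [1,5].
As a 27×18 matrix over Z this has rank 18, with invariant factors (1,1,1,1,1,1,1,1,1,1,1,1,1,1,1,1,1,2).

Reading off H_k = ker ∂_k / im ∂_{k+1}:

  H_2: rank ker ∂_2 − rank ∂_3 = (18 − 18) − 0 = 0, and there is no ∂_3, so H_2 = 0.

H_2 = 0.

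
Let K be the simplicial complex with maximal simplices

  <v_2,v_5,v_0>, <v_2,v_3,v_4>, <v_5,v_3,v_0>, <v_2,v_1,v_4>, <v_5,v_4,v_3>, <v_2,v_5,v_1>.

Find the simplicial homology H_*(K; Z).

Fix the vertex order v_0 < v_1 < v_2 < v_3 < v_4 < v_5 and write every simplex with vertices in increasing order. Then dim K = 2 and the simplices of K are:

  0-simplices (6): [v_0], [v_1], [v_2], [v_3], [v_4], [v_5]
  1-simplices (12): [v_0,v_2], [v_0,v_3], [v_0,v_5], [v_1,v_2], [v_1,v_4], [v_1,v_5], [v_2,v_3], [v_2,v_4], [v_2,v_5], [v_3,v_4], [v_3,v_5], [v_4,v_5]
  2-simplices (6): [v_0,v_2,v_5], [v_0,v_3,v_5], [v_1,v_2,v_4], [v_1,v_2,v_5], [v_2,v_3,v_4], [v_3,v_4,v_5]

Hence C_0 ≅ Z^6, C_1 ≅ Z^12, C_2 ≅ Z^6.

The boundary map ∂_1: C_1 → C_0 maps an edge to its endpoints' difference, ∂[p,q] = q − p. For instance
  ∂[v_2,v_4] = [v_4] − [v_2].
As a 6×12 matrix over Z this has rank 5, with invariant factors (1,1,1,1,1).

Boundary ∂_2: C_2 → C_1 acts by ∂[p,q,r] = [q,r] − [p,r] + [p,q]. For instance
  ∂[v_3,v_4,v_5] = [v_4,v_5] − [v_3,v_5] + [v_3,v_4],
  ∂[v_2,v_3,v_4] = [v_3,v_4] − [v_2,v_4] + [v_2,v_3].
The 12×6 boundary matrix has rank 6 and Smith normal form diag(1,1,1,1,1,1).

Now H_k = ker ∂_k / im ∂_{k+1}, so:

  H_0: rank C_0 − rank ∂_1 = 6 − 5 = 1, and the invariant factors of ∂_1 are all 1, so H_0 ≅ Z.
  H_1: rank ker ∂_1 − rank ∂_2 = (12 − 5) − 6 = 1, and the invariant factors of ∂_2 are all 1, so H_1 ≅ Z.
  H_2: rank ker ∂_2 − rank ∂_3 = (6 − 6) − 0 = 0, and there is no ∂_3, so H_2 ≅ 0.

H_0 ≅ Z,  H_1 ≅ Z,  H_2 = 0.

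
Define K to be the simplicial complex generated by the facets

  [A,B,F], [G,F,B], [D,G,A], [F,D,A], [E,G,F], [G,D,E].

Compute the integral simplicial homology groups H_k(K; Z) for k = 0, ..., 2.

Take the total order A < B < D < E < F < G on the vertex set. Then K (dimension 2) consists of the simplices:

  0-simplices (6): A, B, D, E, F, G
  1-simplices (12): AB, AD, AF, AG, BF, BG, DE, DF, DG, EF, EG, FG
  2-simplices (6): ABF, ADF, ADG, BFG, DEG, EFG

so the chain groups are C_0 ≅ Z^6, C_1 ≅ Z^12, C_2 ≅ Z^6.

∂_1: C_1 → C_0 sends each edge [p,q] (with p < q) to q − p.
The resulting 6×12 matrix has rank 5, and its Smith normal form has invariant factors (1,1,1,1,1).

∂_2: C_2 → C_1 maps a triangle to the signed sum of its edges. For instance
  ∂ADF = DF − AF + AD,
  ∂BFG = FG − BG + BF.
As a 12×6 matrix over Z this has rank 6, with invariant factors (1,1,1,1,1,1).

Now H_k = ker ∂_k / im ∂_{k+1}, so:

  H_0: rank C_0 − rank ∂_1 = 6 − 5 = 1, and the invariant factors of ∂_1 are all 1, so H_0 ≅ Z.
  H_1: rank ker ∂_1 − rank ∂_2 = (12 − 5) − 6 = 1, and the invariant factors of ∂_2 are all 1, so H_1 ≅ Z.
  H_2: rank ker ∂_2 − rank ∂_3 = (6 − 6) − 0 = 0, and there is no ∂_3, so H_2 ≅ 0.

H_0 = Z,  H_1 = Z,  H_2 = 0.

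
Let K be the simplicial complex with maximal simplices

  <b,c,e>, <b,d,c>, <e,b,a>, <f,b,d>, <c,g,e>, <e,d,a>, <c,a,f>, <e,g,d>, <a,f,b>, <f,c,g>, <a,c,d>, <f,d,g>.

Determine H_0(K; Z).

H_0 ≅ Z.

Order the vertices as a < b < c < d < e < f < g. Listing each simplex with vertices in this order, K has dimension 2 with simplices:

  0-simplices (7): a, b, c, d, e, f, g
  1-simplices (18): ab, ac, ad, ae, af, bc, bd, be, bf, cd, ce, cf, cg, de, df, dg, eg, fg
  2-simplices (12): abe, abf, acd, acf, ade, bcd, bce, bdf, ceg, cfg, deg, dfg

so the chain groups are C_0 ≅ Z^7, C_1 ≅ Z^18, C_2 ≅ Z^12.

Boundary ∂_1: C_1 → C_0 maps an edge to its endpoints' difference, ∂[p,q] = q − p. For instance
  ∂fg = g − f.
As a 7×18 matrix over Z this has rank 6, with invariant factors (1,1,1,1,1,1).

The boundary map ∂_2: C_2 → C_1 maps a triangle to the signed sum of its edges. For instance
  ∂dfg = fg − dg + df,
  ∂acf = cf − af + ac.
This gives a 18×12 integer matrix of rank 12; reducing to Smith normal form yields diagonal entries (1,1,1,1,1,1,1,1,1,1,1,2).

Now H_k = ker ∂_k / im ∂_{k+1}, so:

  H_0: rank C_0 − rank ∂_1 = 7 − 6 = 1, and the invariant factors of ∂_1 are all 1, so H_0 = Z.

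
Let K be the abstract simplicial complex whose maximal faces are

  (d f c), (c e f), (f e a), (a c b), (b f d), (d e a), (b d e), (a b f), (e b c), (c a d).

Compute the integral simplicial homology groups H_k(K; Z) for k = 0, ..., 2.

K has 6 vertices, 15 edges, 10 triangles.
rank ∂_0 = 0, rank ∂_1 = 5 ⇒ b_0 = 6 − 0 − 5 = 1; all invariant factors of ∂_1 are 1 so no torsion. So H_0 ≅ Z.
rank ∂_1 = 5, rank ∂_2 = 10 ⇒ b_1 = 15 − 5 − 10 = 0; ∂_2 has invariant factor(s) [2] giving torsion. So H_1 ≅ Z/2.
rank ∂_2 = 10, rank ∂_3 = 0 ⇒ b_2 = 10 − 10 − 0 = 0. So H_2 ≅ 0.

H_0 = Z,  H_1 = Z/2,  H_2 = 0.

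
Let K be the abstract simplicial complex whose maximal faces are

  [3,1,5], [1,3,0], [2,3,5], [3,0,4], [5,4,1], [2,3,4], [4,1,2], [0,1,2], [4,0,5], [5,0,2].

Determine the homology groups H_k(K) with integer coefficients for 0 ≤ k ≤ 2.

Fix the vertex order 0 < 1 < 2 < 3 < 4 < 5 and write every simplex with vertices in increasing order. Then dim K = 2 and the simplices of K are:

  0-simplices (6): [0], [1], [2], [3], [4], [5]
  1-simplices (15): [0,1], [0,2], [0,3], [0,4], [0,5], [1,2], [1,3], [1,4], [1,5], [2,3], [2,4], [2,5], [3,4], [3,5], [4,5]
  2-simplices (10): [0,1,2], [0,1,3], [0,2,5], [0,3,4], [0,4,5], [1,2,4], [1,3,5], [1,4,5], [2,3,4], [2,3,5]

Hence C_0 ≅ Z^6, C_1 ≅ Z^15, C_2 ≅ Z^10.

Boundary ∂_1: C_1 → C_0 is given by ∂[p,q] = [q] − [p].
The resulting 6×15 matrix has rank 5, and its Smith normal form has invariant factors (1,1,1,1,1).

The boundary map ∂_2: C_2 → C_1 acts by ∂[p,q,r] = [q,r] − [p,r] + [p,q]. For instance
  ∂[2,3,4] = [3,4] − [2,4] + [2,3],
  ∂[0,2,5] = [2,5] − [0,5] + [0,2].
As a 15×10 matrix over Z this has rank 10, with invariant factors (1,1,1,1,1,1,1,1,1,2).

Reading off H_k = ker ∂_k / im ∂_{k+1}:

  H_0: rank C_0 − rank ∂_1 = 6 − 5 = 1, and the invariant factors of ∂_1 are all 1, so H_0 = Z.
  H_1: rank ker ∂_1 − rank ∂_2 = (15 − 5) − 10 = 0, and ∂_2 has invariant factor 2 > 1, so H_1 = Z/2.
  H_2: rank ker ∂_2 − rank ∂_3 = (10 − 10) − 0 = 0, and there is no ∂_3, so H_2 = 0.

As a check, the Euler characteristic is 6 − 15 + 10 = 1, which agrees with 1 − 0 + 0 = 1.
(K is a triangulation of the real projective plane RP^2.)

H_0 ≅ Z,  H_1 ≅ Z/2,  H_2 = 0.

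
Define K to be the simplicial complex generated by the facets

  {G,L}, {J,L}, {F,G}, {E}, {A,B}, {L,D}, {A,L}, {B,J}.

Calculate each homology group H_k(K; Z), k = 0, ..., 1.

Order the vertices as A < B < D < E < F < G < J < L. Listing each simplex with vertices in this order, K has dimension 1 with simplices:

  0-simplices (8): A, B, D, E, F, G, J, L
  1-simplices (7): AB, AL, BJ, DL, FG, GL, JL

so the chain groups are C_0 ≅ Z^8, C_1 ≅ Z^7.

∂_1: C_1 → C_0 sends each edge [p,q] (with p < q) to q − p. For instance
  ∂JL = L − J.
This gives a 8×7 integer matrix of rank 6; reducing to Smith normal form yields diagonal entries (1,1,1,1,1,1).

Now H_k = ker ∂_k / im ∂_{k+1}, so:

  H_0: rank C_0 − rank ∂_1 = 8 − 6 = 2, and the invariant factors of ∂_1 are all 1, so H_0 ≅ Z^2.
  H_1: rank ker ∂_1 − rank ∂_2 = (7 − 6) − 0 = 1, and there is no ∂_2, so H_1 ≅ Z.

H_0 = Z^2,  H_1 = Z.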